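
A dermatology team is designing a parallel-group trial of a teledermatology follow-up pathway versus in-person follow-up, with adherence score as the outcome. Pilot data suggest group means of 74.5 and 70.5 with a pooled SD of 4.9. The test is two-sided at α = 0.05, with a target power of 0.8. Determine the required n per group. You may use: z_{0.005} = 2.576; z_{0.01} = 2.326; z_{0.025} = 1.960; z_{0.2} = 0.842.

Cohen's d = |M₁ − M₂| / SD_pooled = |74.5 − 70.5| / 4.9 = 4.0 / 4.9 = 0.816.
For two independent groups with equal n: n = 2·((z_{α/2} + z_β) / d)².
z_{α/2} + z_β = 1.960 + 0.842 = 2.802.
n = 2 × (2.802 / 0.816)² = 2 × 3.434² = 2 × 11.79 = 23.6.
Round up to the next whole participant.

n = 24 per group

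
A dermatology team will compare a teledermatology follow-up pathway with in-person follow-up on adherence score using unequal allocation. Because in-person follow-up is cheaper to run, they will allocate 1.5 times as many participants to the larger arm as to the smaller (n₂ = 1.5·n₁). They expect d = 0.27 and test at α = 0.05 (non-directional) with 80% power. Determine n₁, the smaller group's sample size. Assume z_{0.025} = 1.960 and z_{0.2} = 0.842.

n₁ = 180

With allocation ratio k = n₂/n₁ = 1.5, Var(x̄₁−x̄₂) = σ²(1/n₁ + 1/(k·n₁)) = σ²·(k+1)/(k·n₁).
So n₁ = (1 + 1/k)·((z_{α/2} + z_β)/d)² = 1.667 × (2.802/0.27)².
n₁ = 1.667 × 107.70 = 179.5.
Round up: n₁ = 180, giving n₂ = 1.5 × 180 = 270.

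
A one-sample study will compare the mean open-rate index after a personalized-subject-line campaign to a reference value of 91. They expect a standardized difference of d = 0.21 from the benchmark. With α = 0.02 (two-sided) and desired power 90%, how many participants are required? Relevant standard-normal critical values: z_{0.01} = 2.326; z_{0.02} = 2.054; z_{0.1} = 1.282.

n = 296

For a one-sample test: n = ((z_{α/2} + z_β) / d)².
z_{α/2} + z_β = 2.326 + 1.282 = 3.608.
n = (3.608 / 0.21)² = 17.181² = 295.19.
Round up.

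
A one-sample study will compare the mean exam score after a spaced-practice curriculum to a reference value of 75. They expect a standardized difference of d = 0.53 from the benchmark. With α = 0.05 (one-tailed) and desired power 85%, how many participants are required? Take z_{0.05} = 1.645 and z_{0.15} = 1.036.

n = 26

For a one-sample test: n = ((z_{α} + z_β) / d)².
z_{α} + z_β = 1.645 + 1.036 = 2.681.
n = (2.681 / 0.53)² = 5.058² = 25.59.
Round up.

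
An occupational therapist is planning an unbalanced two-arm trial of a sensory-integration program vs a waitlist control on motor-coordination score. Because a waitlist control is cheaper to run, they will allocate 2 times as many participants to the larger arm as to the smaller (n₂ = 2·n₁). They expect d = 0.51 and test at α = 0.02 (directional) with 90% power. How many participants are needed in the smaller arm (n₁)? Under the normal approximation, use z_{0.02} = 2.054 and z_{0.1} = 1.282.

With allocation ratio k = n₂/n₁ = 2, Var(x̄₁−x̄₂) = σ²(1/n₁ + 1/(k·n₁)) = σ²·(k+1)/(k·n₁).
So n₁ = (1 + 1/k)·((z_{α} + z_β)/d)² = 1.500 × (3.336/0.51)².
n₁ = 1.500 × 42.79 = 64.2.
Round up: n₁ = 65, giving n₂ = 2 × 65 = 130.

n₁ = 65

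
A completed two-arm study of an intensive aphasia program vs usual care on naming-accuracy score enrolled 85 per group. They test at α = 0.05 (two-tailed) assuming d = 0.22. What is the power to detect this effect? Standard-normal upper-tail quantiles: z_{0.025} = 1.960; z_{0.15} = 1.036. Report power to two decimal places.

power ≈ 0.30

For two equal groups, power = Φ(d·√(n/2) − z_{α/2}).
d·√(n/2) = 0.22 × √(85/2) = 0.22 × 6.519 = 1.434.
z_β = 1.434 − 1.960 = -0.526.
Power = Φ(-0.526) = 0.300.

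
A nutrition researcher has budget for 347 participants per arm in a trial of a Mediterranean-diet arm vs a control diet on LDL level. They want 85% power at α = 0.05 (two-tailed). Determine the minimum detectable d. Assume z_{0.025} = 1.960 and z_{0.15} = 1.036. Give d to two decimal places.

For two independent groups of n = 347 each: d_min = (z_{α/2} + z_β)·√(2/n).
z-sum = 1.960 + 1.036 = 2.996.
d_min = 2.996 × √(2/347) = 2.996 × 0.0759 = 0.227.

d_min ≈ 0.23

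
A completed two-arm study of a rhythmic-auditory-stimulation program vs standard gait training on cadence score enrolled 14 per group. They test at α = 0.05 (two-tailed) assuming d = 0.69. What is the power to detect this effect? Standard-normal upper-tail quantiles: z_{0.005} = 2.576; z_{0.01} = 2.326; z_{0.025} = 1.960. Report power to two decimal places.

power ≈ 0.45

For two equal groups, power = Φ(d·√(n/2) − z_{α/2}).
d·√(n/2) = 0.69 × √(14/2) = 0.69 × 2.646 = 1.826.
z_β = 1.826 − 1.960 = -0.134.
Power = Φ(-0.134) = 0.447.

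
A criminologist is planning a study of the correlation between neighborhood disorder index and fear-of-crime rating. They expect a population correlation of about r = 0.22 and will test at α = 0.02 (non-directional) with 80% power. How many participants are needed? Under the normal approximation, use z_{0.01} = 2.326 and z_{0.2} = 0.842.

Fisher's z: C = ½·ln((1+r)/(1−r)) = ½·ln(1.5641) = 0.2237.
n = ((z_{α/2} + z_β)/C)² + 3.
(2.326 + 0.842) / 0.2237 = 3.168 / 0.2237 = 14.162.
n = 14.162² + 3 = 200.56 + 3 = 203.6.
Round up.

n = 204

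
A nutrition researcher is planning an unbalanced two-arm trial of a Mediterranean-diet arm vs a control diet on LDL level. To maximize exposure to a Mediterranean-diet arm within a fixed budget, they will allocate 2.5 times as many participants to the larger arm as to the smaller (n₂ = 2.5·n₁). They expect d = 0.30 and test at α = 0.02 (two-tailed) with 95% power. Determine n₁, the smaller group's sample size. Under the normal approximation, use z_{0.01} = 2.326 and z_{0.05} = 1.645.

With allocation ratio k = n₂/n₁ = 2.5, Var(x̄₁−x̄₂) = σ²(1/n₁ + 1/(k·n₁)) = σ²·(k+1)/(k·n₁).
So n₁ = (1 + 1/k)·((z_{α/2} + z_β)/d)² = 1.400 × (3.971/0.30)².
n₁ = 1.400 × 175.21 = 245.3.
Round up: n₁ = 246, giving n₂ = 2.5 × 246 = 615.

n₁ = 246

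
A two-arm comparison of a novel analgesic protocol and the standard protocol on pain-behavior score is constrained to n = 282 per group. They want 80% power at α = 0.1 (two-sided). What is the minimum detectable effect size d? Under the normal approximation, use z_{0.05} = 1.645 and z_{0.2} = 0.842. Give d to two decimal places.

d_min ≈ 0.21

For two independent groups of n = 282 each: d_min = (z_{α/2} + z_β)·√(2/n).
z-sum = 1.645 + 0.842 = 2.487.
d_min = 2.487 × √(2/282) = 2.487 × 0.0842 = 0.209.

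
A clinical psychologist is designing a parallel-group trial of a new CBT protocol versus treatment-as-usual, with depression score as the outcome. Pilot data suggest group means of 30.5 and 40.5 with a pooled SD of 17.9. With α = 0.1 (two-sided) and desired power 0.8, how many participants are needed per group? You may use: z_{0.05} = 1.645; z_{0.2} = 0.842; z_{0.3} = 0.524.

n = 40 per group

Cohen's d = |M₁ − M₂| / SD_pooled = |30.5 − 40.5| / 17.9 = 10.0 / 17.9 = 0.559.
For two independent groups with equal n: n = 2·((z_{α/2} + z_β) / d)².
z_{α/2} + z_β = 1.645 + 0.842 = 2.487.
n = 2 × (2.487 / 0.559)² = 2 × 4.449² = 2 × 19.79 = 39.6.
Round up to the next whole participant.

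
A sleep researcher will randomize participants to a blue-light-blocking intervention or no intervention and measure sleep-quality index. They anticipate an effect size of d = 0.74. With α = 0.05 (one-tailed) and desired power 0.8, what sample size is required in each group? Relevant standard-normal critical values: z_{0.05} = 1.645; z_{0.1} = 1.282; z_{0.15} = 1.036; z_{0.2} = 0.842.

For two independent groups with equal n: n = 2·((z_{α} + z_β) / d)².
z_{α} + z_β = 1.645 + 0.842 = 2.487.
n = 2 × (2.487 / 0.74)² = 2 × 3.361² = 2 × 11.30 = 22.6.
Round up to the next whole participant.

n = 23 per group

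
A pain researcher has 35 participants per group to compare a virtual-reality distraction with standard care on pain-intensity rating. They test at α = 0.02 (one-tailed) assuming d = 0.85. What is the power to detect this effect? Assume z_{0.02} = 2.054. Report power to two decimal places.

power ≈ 0.93

For two equal groups, power = Φ(d·√(n/2) − z_{α}).
d·√(n/2) = 0.85 × √(35/2) = 0.85 × 4.183 = 3.556.
z_β = 3.556 − 2.054 = 1.502.
Power = Φ(1.502) = 0.933.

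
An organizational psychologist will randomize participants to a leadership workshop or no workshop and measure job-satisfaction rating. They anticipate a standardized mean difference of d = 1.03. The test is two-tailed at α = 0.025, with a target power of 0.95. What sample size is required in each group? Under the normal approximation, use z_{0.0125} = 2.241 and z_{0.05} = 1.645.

For two independent groups with equal n: n = 2·((z_{α/2} + z_β) / d)².
z_{α/2} + z_β = 2.241 + 1.645 = 3.886.
n = 2 × (3.886 / 1.03)² = 2 × 3.773² = 2 × 14.23 = 28.5.
Round up to the next whole participant.

n = 29 per group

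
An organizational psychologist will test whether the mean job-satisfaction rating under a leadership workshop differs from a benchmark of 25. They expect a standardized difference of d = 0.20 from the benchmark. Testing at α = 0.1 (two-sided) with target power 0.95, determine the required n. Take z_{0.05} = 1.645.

For a one-sample test: n = ((z_{α/2} + z_β) / d)².
z_{α/2} + z_β = 1.645 + 1.645 = 3.290.
n = (3.290 / 0.20)² = 16.450² = 270.60.
Round up.

n = 271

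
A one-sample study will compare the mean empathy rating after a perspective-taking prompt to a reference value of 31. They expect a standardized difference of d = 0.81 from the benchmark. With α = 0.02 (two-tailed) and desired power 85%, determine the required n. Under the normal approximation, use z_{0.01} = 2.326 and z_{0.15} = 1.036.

For a one-sample test: n = ((z_{α/2} + z_β) / d)².
z_{α/2} + z_β = 2.326 + 1.036 = 3.362.
n = (3.362 / 0.81)² = 4.151² = 17.23.
Round up.

n = 18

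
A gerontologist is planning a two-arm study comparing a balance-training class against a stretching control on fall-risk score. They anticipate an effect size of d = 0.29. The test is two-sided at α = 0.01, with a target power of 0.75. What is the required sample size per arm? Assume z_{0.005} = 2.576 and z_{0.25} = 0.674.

n = 252 per group

For two independent groups with equal n: n = 2·((z_{α/2} + z_β) / d)².
z_{α/2} + z_β = 2.576 + 0.674 = 3.250.
n = 2 × (3.250 / 0.29)² = 2 × 11.207² = 2 × 125.59 = 251.2.
Round up to the next whole participant.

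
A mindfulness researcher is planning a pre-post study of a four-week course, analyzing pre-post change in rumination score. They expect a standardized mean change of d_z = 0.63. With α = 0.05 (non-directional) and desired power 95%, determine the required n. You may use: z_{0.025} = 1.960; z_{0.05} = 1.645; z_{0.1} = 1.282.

For a paired (one-sample on differences) test: n = ((z_{α/2} + z_β) / d)².
z_{α/2} + z_β = 1.960 + 1.645 = 3.605.
n = (3.605 / 0.63)² = 5.722² = 32.74.
Round up.

n = 33 pairs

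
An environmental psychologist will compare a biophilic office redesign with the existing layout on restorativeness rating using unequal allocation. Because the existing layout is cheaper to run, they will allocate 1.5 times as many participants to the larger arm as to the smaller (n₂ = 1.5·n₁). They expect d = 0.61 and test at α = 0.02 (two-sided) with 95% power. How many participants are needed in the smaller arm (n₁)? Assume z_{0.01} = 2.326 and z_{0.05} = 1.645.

n₁ = 71

With allocation ratio k = n₂/n₁ = 1.5, Var(x̄₁−x̄₂) = σ²(1/n₁ + 1/(k·n₁)) = σ²·(k+1)/(k·n₁).
So n₁ = (1 + 1/k)·((z_{α/2} + z_β)/d)² = 1.667 × (3.971/0.61)².
n₁ = 1.667 × 42.38 = 70.6.
Round up: n₁ = 71, giving n₂ = ⌈1.5 × 71⌉ = ⌈106.5⌉ = 107.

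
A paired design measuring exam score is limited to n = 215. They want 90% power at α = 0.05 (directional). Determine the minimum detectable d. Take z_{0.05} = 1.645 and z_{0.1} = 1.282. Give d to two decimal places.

For a single sample (or paired design) of n = 215: d_min = (z_{α} + z_β)/√n.
z-sum = 1.645 + 1.282 = 2.927.
d_min = 2.927 / √215 = 2.927 / 14.663 = 0.200.

d_min ≈ 0.20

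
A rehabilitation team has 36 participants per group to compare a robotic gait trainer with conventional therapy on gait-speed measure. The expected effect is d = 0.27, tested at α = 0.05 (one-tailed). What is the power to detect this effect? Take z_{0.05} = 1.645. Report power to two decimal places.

power ≈ 0.31

For two equal groups, power = Φ(d·√(n/2) − z_{α}).
d·√(n/2) = 0.27 × √(36/2) = 0.27 × 4.243 = 1.146.
z_β = 1.146 − 1.645 = -0.499.
Power = Φ(-0.499) = 0.309.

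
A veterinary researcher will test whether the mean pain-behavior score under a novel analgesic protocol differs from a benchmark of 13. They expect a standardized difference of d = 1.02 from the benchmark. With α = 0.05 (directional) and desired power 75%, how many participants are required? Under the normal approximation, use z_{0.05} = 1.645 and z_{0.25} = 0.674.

For a one-sample test: n = ((z_{α} + z_β) / d)².
z_{α} + z_β = 1.645 + 0.674 = 2.319.
n = (2.319 / 1.02)² = 2.274² = 5.17.
Round up.

n = 6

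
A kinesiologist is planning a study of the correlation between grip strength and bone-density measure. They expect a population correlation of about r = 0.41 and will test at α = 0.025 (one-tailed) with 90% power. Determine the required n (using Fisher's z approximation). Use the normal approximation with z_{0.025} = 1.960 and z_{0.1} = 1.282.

Fisher's z: C = ½·ln((1+r)/(1−r)) = ½·ln(2.3898) = 0.4356.
n = ((z_{α} + z_β)/C)² + 3.
(1.960 + 1.282) / 0.4356 = 3.242 / 0.4356 = 7.443.
n = 7.443² + 3 = 55.39 + 3 = 58.4.
Round up.

n = 59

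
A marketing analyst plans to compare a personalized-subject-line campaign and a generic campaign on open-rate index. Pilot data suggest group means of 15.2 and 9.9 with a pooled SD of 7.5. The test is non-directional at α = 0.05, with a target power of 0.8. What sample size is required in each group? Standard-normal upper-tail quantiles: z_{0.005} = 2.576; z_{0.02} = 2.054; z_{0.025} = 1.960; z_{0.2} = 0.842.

n = 32 per group

Cohen's d = |M₁ − M₂| / SD_pooled = |15.2 − 9.9| / 7.5 = 5.3 / 7.5 = 0.707.
For two independent groups with equal n: n = 2·((z_{α/2} + z_β) / d)².
z_{α/2} + z_β = 1.960 + 0.842 = 2.802.
n = 2 × (2.802 / 0.707)² = 2 × 3.963² = 2 × 15.71 = 31.4.
Round up to the next whole participant.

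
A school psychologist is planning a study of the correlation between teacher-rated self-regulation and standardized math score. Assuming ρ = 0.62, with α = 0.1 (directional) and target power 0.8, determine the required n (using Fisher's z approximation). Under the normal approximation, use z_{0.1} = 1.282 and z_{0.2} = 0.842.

n = 12

Fisher's z: C = ½·ln((1+r)/(1−r)) = ½·ln(4.2632) = 0.7250.
n = ((z_{α} + z_β)/C)² + 3.
(1.282 + 0.842) / 0.7250 = 2.124 / 0.7250 = 2.930.
n = 2.930² + 3 = 8.58 + 3 = 11.6.
Round up.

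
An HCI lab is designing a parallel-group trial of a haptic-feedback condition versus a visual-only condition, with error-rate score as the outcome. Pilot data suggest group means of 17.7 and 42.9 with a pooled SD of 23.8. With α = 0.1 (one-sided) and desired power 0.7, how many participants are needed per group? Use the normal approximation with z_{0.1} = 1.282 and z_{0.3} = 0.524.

n = 6 per group

Cohen's d = |M₁ − M₂| / SD_pooled = |17.7 − 42.9| / 23.8 = 25.2 / 23.8 = 1.059.
For two independent groups with equal n: n = 2·((z_{α} + z_β) / d)².
z_{α} + z_β = 1.282 + 0.524 = 1.806.
n = 2 × (1.806 / 1.059)² = 2 × 1.705² = 2 × 2.91 = 5.8.
Round up to the next whole participant.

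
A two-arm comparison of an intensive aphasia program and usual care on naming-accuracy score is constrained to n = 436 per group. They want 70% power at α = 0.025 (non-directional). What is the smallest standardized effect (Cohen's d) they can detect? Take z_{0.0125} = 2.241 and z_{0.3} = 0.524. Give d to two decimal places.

d_min ≈ 0.19

For two independent groups of n = 436 each: d_min = (z_{α/2} + z_β)·√(2/n).
z-sum = 2.241 + 0.524 = 2.765.
d_min = 2.765 × √(2/436) = 2.765 × 0.0677 = 0.187.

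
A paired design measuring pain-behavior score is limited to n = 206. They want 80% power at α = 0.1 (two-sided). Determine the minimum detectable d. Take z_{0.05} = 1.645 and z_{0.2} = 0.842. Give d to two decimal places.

For a single sample (or paired design) of n = 206: d_min = (z_{α/2} + z_β)/√n.
z-sum = 1.645 + 0.842 = 2.487.
d_min = 2.487 / √206 = 2.487 / 14.353 = 0.173.

d_min ≈ 0.17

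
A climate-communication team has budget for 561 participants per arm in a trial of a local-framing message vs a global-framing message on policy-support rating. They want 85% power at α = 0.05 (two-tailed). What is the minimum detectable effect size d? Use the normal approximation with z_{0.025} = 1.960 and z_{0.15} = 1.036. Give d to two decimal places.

For two independent groups of n = 561 each: d_min = (z_{α/2} + z_β)·√(2/n).
z-sum = 1.960 + 1.036 = 2.996.
d_min = 2.996 × √(2/561) = 2.996 × 0.0597 = 0.179.

d_min ≈ 0.18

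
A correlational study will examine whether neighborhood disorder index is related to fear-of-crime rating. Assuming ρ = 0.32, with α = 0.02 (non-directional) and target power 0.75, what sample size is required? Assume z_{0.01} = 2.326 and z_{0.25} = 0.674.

n = 85

Fisher's z: C = ½·ln((1+r)/(1−r)) = ½·ln(1.9412) = 0.3316.
n = ((z_{α/2} + z_β)/C)² + 3.
(2.326 + 0.674) / 0.3316 = 3.000 / 0.3316 = 9.047.
n = 9.047² + 3 = 81.85 + 3 = 84.8.
Round up.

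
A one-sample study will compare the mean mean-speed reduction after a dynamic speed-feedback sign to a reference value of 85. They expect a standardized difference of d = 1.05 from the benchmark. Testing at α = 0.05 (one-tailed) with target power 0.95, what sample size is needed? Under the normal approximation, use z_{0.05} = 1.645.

For a one-sample test: n = ((z_{α} + z_β) / d)².
z_{α} + z_β = 1.645 + 1.645 = 3.290.
n = (3.290 / 1.05)² = 3.133² = 9.82.
Round up.

n = 10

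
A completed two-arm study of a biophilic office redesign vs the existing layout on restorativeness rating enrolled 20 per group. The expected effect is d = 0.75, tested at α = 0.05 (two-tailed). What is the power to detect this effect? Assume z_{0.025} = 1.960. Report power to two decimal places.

For two equal groups, power = Φ(d·√(n/2) − z_{α/2}).
d·√(n/2) = 0.75 × √(20/2) = 0.75 × 3.162 = 2.372.
z_β = 2.372 − 1.960 = 0.412.
Power = Φ(0.412) = 0.660.

power ≈ 0.66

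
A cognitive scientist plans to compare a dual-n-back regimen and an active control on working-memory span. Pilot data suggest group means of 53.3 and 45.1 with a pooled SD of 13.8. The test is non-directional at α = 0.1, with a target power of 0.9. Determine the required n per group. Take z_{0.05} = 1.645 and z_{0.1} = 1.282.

n = 49 per group

Cohen's d = |M₁ − M₂| / SD_pooled = |53.3 − 45.1| / 13.8 = 8.2 / 13.8 = 0.594.
For two independent groups with equal n: n = 2·((z_{α/2} + z_β) / d)².
z_{α/2} + z_β = 1.645 + 1.282 = 2.927.
n = 2 × (2.927 / 0.594)² = 2 × 4.928² = 2 × 24.28 = 48.6.
Round up to the next whole participant.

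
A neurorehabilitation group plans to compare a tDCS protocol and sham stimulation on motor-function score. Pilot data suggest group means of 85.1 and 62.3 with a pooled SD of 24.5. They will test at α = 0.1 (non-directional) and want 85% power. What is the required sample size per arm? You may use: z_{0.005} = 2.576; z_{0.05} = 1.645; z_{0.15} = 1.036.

Cohen's d = |M₁ − M₂| / SD_pooled = |85.1 − 62.3| / 24.5 = 22.8 / 24.5 = 0.931.
For two independent groups with equal n: n = 2·((z_{α/2} + z_β) / d)².
z_{α/2} + z_β = 1.645 + 1.036 = 2.681.
n = 2 × (2.681 / 0.931)² = 2 × 2.880² = 2 × 8.29 = 16.6.
Round up to the next whole participant.

n = 17 per group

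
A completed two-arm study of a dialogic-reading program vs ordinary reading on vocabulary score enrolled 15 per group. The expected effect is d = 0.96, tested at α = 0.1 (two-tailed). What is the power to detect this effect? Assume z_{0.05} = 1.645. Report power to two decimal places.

power ≈ 0.84

For two equal groups, power = Φ(d·√(n/2) − z_{α/2}).
d·√(n/2) = 0.96 × √(15/2) = 0.96 × 2.739 = 2.629.
z_β = 2.629 − 1.645 = 0.984.
Power = Φ(0.984) = 0.837.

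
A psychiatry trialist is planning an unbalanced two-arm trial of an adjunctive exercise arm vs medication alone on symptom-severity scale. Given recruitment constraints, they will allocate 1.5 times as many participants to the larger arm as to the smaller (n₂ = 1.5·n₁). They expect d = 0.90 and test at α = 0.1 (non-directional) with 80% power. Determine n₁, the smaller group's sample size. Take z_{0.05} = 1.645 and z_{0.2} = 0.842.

With allocation ratio k = n₂/n₁ = 1.5, Var(x̄₁−x̄₂) = σ²(1/n₁ + 1/(k·n₁)) = σ²·(k+1)/(k·n₁).
So n₁ = (1 + 1/k)·((z_{α/2} + z_β)/d)² = 1.667 × (2.487/0.90)².
n₁ = 1.667 × 7.64 = 12.7.
Round up: n₁ = 13, giving n₂ = ⌈1.5 × 13⌉ = ⌈19.5⌉ = 20.

n₁ = 13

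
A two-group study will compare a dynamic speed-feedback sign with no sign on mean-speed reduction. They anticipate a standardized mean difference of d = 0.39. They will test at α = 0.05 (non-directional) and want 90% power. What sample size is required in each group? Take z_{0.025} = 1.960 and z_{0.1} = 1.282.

n = 139 per group

For two independent groups with equal n: n = 2·((z_{α/2} + z_β) / d)².
z_{α/2} + z_β = 1.960 + 1.282 = 3.242.
n = 2 × (3.242 / 0.39)² = 2 × 8.313² = 2 × 69.10 = 138.2.
Round up to the next whole participant.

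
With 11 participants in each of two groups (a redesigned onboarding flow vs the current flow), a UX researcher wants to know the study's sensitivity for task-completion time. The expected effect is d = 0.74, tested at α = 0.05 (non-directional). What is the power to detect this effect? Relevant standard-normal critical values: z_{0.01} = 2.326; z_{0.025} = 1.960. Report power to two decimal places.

power ≈ 0.41

For two equal groups, power = Φ(d·√(n/2) − z_{α/2}).
d·√(n/2) = 0.74 × √(11/2) = 0.74 × 2.345 = 1.735.
z_β = 1.735 − 1.960 = -0.225.
Power = Φ(-0.225) = 0.411.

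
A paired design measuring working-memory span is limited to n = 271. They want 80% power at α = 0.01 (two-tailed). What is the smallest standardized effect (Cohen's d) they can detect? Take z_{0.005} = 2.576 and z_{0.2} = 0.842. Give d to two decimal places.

For a single sample (or paired design) of n = 271: d_min = (z_{α/2} + z_β)/√n.
z-sum = 2.576 + 0.842 = 3.418.
d_min = 3.418 / √271 = 3.418 / 16.462 = 0.208.

d_min ≈ 0.21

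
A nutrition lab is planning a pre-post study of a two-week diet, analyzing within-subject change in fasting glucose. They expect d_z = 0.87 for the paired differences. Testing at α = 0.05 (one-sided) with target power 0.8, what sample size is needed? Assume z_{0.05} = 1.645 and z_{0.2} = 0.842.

For a paired (one-sample on differences) test: n = ((z_{α} + z_β) / d)².
z_{α} + z_β = 1.645 + 0.842 = 2.487.
n = (2.487 / 0.87)² = 2.859² = 8.17.
Round up.

n = 9 pairs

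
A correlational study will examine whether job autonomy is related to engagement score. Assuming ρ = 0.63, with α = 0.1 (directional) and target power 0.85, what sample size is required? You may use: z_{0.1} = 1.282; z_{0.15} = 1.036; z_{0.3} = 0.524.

n = 13

Fisher's z: C = ½·ln((1+r)/(1−r)) = ½·ln(4.4054) = 0.7414.
n = ((z_{α} + z_β)/C)² + 3.
(1.282 + 1.036) / 0.7414 = 2.318 / 0.7414 = 3.127.
n = 3.127² + 3 = 9.78 + 3 = 12.8.
Round up.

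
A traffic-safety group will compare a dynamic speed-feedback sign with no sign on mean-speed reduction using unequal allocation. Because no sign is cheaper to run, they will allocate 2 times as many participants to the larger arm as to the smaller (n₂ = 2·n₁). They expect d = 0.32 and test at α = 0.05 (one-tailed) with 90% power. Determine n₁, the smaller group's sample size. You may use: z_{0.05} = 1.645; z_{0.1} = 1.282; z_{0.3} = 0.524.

With allocation ratio k = n₂/n₁ = 2, Var(x̄₁−x̄₂) = σ²(1/n₁ + 1/(k·n₁)) = σ²·(k+1)/(k·n₁).
So n₁ = (1 + 1/k)·((z_{α} + z_β)/d)² = 1.500 × (2.927/0.32)².
n₁ = 1.500 × 83.67 = 125.5.
Round up: n₁ = 126, giving n₂ = 2 × 126 = 252.

n₁ = 126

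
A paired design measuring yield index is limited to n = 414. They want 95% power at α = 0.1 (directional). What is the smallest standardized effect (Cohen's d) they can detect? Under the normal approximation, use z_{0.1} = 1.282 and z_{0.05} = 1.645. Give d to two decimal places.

For a single sample (or paired design) of n = 414: d_min = (z_{α} + z_β)/√n.
z-sum = 1.282 + 1.645 = 2.927.
d_min = 2.927 / √414 = 2.927 / 20.347 = 0.144.

d_min ≈ 0.14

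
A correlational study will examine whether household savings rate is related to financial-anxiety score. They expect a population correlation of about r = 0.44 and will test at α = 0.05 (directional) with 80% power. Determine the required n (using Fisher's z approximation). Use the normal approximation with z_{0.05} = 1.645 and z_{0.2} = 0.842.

Fisher's z: C = ½·ln((1+r)/(1−r)) = ½·ln(2.5714) = 0.4722.
n = ((z_{α} + z_β)/C)² + 3.
(1.645 + 0.842) / 0.4722 = 2.487 / 0.4722 = 5.267.
n = 5.267² + 3 = 27.74 + 3 = 30.7.
Round up.

n = 31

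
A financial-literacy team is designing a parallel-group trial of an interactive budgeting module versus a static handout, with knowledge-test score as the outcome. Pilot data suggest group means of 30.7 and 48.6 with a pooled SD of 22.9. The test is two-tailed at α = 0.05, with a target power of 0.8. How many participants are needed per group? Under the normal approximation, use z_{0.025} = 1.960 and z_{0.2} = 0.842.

n = 26 per group

Cohen's d = |M₁ − M₂| / SD_pooled = |30.7 − 48.6| / 22.9 = 17.9 / 22.9 = 0.782.
For two independent groups with equal n: n = 2·((z_{α/2} + z_β) / d)².
z_{α/2} + z_β = 1.960 + 0.842 = 2.802.
n = 2 × (2.802 / 0.782)² = 2 × 3.583² = 2 × 12.84 = 25.7.
Round up to the next whole participant.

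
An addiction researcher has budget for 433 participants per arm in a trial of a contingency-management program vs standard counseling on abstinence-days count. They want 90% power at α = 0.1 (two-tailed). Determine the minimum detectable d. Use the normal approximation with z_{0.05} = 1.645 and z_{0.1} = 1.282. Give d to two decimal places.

d_min ≈ 0.20

For two independent groups of n = 433 each: d_min = (z_{α/2} + z_β)·√(2/n).
z-sum = 1.645 + 1.282 = 2.927.
d_min = 2.927 × √(2/433) = 2.927 × 0.0680 = 0.199.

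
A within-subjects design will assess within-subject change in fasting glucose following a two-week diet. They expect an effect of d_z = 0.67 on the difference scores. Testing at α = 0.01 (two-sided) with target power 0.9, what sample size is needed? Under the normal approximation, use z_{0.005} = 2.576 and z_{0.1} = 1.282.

For a paired (one-sample on differences) test: n = ((z_{α/2} + z_β) / d)².
z_{α/2} + z_β = 2.576 + 1.282 = 3.858.
n = (3.858 / 0.67)² = 5.758² = 33.16.
Round up.

n = 34 pairs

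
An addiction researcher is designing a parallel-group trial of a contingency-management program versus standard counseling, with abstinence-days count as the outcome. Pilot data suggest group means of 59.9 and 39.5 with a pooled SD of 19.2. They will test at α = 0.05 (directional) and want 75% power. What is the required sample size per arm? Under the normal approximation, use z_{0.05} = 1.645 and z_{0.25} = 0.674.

n = 10 per group

Cohen's d = |M₁ − M₂| / SD_pooled = |59.9 − 39.5| / 19.2 = 20.4 / 19.2 = 1.062.
For two independent groups with equal n: n = 2·((z_{α} + z_β) / d)².
z_{α} + z_β = 1.645 + 0.674 = 2.319.
n = 2 × (2.319 / 1.062)² = 2 × 2.184² = 2 × 4.77 = 9.5.
Round up to the next whole participant.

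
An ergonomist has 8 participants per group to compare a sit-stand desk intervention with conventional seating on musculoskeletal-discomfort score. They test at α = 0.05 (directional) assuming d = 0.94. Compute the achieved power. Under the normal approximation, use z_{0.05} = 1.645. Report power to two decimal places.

power ≈ 0.59

For two equal groups, power = Φ(d·√(n/2) − z_{α}).
d·√(n/2) = 0.94 × √(8/2) = 0.94 × 2.000 = 1.880.
z_β = 1.880 − 1.645 = 0.235.
Power = Φ(0.235) = 0.593.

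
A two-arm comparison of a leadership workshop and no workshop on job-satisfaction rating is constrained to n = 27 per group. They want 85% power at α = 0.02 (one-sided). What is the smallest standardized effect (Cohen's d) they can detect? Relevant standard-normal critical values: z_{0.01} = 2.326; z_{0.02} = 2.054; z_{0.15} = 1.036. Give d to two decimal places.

For two independent groups of n = 27 each: d_min = (z_{α} + z_β)·√(2/n).
z-sum = 2.054 + 1.036 = 3.090.
d_min = 3.090 × √(2/27) = 3.090 × 0.2722 = 0.841.

d_min ≈ 0.84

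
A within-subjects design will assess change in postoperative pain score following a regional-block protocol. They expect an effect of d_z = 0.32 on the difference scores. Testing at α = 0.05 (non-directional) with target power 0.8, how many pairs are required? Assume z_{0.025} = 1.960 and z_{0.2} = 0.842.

n = 77 pairs

For a paired (one-sample on differences) test: n = ((z_{α/2} + z_β) / d)².
z_{α/2} + z_β = 1.960 + 0.842 = 2.802.
n = (2.802 / 0.32)² = 8.756² = 76.67.
Round up.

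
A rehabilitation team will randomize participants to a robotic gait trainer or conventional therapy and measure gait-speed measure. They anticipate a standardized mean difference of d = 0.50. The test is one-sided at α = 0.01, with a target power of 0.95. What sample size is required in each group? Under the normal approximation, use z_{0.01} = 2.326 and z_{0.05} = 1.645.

n = 127 per group

For two independent groups with equal n: n = 2·((z_{α} + z_β) / d)².
z_{α} + z_β = 2.326 + 1.645 = 3.971.
n = 2 × (3.971 / 0.50)² = 2 × 7.942² = 2 × 63.08 = 126.2.
Round up to the next whole participant.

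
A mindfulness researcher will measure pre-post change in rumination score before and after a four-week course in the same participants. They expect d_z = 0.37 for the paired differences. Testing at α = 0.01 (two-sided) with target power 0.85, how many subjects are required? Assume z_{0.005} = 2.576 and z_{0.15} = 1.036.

For a paired (one-sample on differences) test: n = ((z_{α/2} + z_β) / d)².
z_{α/2} + z_β = 2.576 + 1.036 = 3.612.
n = (3.612 / 0.37)² = 9.762² = 95.30.
Round up.

n = 96 pairs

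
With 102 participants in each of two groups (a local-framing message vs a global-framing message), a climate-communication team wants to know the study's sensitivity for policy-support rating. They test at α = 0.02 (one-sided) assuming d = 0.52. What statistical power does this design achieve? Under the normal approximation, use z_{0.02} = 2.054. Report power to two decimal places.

For two equal groups, power = Φ(d·√(n/2) − z_{α}).
d·√(n/2) = 0.52 × √(102/2) = 0.52 × 7.141 = 3.714.
z_β = 3.714 − 2.054 = 1.660.
Power = Φ(1.660) = 0.951.

power ≈ 0.95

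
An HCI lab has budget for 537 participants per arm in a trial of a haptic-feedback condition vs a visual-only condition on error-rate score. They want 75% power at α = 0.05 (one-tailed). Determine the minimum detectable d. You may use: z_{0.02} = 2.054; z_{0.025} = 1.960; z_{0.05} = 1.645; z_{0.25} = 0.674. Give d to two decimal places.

For two independent groups of n = 537 each: d_min = (z_{α} + z_β)·√(2/n).
z-sum = 1.645 + 0.674 = 2.319.
d_min = 2.319 × √(2/537) = 2.319 × 0.0610 = 0.142.

d_min ≈ 0.14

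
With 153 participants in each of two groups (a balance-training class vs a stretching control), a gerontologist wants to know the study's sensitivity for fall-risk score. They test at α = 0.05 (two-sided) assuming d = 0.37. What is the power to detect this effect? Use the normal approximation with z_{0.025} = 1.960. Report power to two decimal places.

power ≈ 0.90

For two equal groups, power = Φ(d·√(n/2) − z_{α/2}).
d·√(n/2) = 0.37 × √(153/2) = 0.37 × 8.746 = 3.236.
z_β = 3.236 − 1.960 = 1.276.
Power = Φ(1.276) = 0.899.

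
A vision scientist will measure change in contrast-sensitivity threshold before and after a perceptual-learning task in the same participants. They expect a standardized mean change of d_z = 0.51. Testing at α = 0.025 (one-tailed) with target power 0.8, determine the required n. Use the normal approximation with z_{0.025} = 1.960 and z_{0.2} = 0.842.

For a paired (one-sample on differences) test: n = ((z_{α} + z_β) / d)².
z_{α} + z_β = 1.960 + 0.842 = 2.802.
n = (2.802 / 0.51)² = 5.494² = 30.19.
Round up.

n = 31 pairs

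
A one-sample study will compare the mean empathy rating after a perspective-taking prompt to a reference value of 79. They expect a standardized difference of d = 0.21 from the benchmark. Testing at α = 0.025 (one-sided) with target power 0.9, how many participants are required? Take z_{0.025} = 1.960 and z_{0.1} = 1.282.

n = 239

For a one-sample test: n = ((z_{α} + z_β) / d)².
z_{α} + z_β = 1.960 + 1.282 = 3.242.
n = (3.242 / 0.21)² = 15.438² = 238.33.
Round up.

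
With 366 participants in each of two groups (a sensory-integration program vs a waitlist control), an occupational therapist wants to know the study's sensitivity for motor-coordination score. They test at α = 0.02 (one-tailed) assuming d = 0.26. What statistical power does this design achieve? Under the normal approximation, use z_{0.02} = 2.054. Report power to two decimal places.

For two equal groups, power = Φ(d·√(n/2) − z_{α}).
d·√(n/2) = 0.26 × √(366/2) = 0.26 × 13.528 = 3.517.
z_β = 3.517 − 2.054 = 1.463.
Power = Φ(1.463) = 0.928.

power ≈ 0.93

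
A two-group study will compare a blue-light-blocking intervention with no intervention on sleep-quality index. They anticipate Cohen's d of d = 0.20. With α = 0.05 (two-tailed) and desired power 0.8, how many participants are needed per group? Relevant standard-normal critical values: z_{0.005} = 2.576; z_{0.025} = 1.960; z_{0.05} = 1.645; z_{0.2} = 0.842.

n = 393 per group

For two independent groups with equal n: n = 2·((z_{α/2} + z_β) / d)².
z_{α/2} + z_β = 1.960 + 0.842 = 2.802.
n = 2 × (2.802 / 0.20)² = 2 × 14.010² = 2 × 196.28 = 392.6.
Round up to the next whole participant.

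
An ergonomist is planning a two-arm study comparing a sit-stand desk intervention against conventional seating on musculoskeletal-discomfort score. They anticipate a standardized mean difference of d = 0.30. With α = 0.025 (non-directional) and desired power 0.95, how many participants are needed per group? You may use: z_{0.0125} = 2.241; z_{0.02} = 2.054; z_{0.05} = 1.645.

n = 336 per group

For two independent groups with equal n: n = 2·((z_{α/2} + z_β) / d)².
z_{α/2} + z_β = 2.241 + 1.645 = 3.886.
n = 2 × (3.886 / 0.30)² = 2 × 12.953² = 2 × 167.79 = 335.6.
Round up to the next whole participant.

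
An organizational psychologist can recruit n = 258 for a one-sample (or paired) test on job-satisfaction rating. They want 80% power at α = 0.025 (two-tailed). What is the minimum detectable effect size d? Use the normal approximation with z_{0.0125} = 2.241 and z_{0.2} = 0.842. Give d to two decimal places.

For a single sample (or paired design) of n = 258: d_min = (z_{α/2} + z_β)/√n.
z-sum = 2.241 + 0.842 = 3.083.
d_min = 3.083 / √258 = 3.083 / 16.062 = 0.192.

d_min ≈ 0.19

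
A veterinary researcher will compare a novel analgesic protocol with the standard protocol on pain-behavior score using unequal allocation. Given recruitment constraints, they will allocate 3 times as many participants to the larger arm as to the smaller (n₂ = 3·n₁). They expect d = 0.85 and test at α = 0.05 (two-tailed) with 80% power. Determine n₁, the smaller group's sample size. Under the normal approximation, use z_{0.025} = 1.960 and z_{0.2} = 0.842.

n₁ = 15

With allocation ratio k = n₂/n₁ = 3, Var(x̄₁−x̄₂) = σ²(1/n₁ + 1/(k·n₁)) = σ²·(k+1)/(k·n₁).
So n₁ = (1 + 1/k)·((z_{α/2} + z_β)/d)² = 1.333 × (2.802/0.85)².
n₁ = 1.333 × 10.87 = 14.5.
Round up: n₁ = 15, giving n₂ = 3 × 15 = 45.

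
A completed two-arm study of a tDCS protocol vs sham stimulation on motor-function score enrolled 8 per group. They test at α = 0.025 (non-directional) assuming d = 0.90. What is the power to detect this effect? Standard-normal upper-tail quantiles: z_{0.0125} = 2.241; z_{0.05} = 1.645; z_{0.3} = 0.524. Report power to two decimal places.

power ≈ 0.33

For two equal groups, power = Φ(d·√(n/2) − z_{α/2}).
d·√(n/2) = 0.90 × √(8/2) = 0.90 × 2.000 = 1.800.
z_β = 1.800 − 2.241 = -0.441.
Power = Φ(-0.441) = 0.330.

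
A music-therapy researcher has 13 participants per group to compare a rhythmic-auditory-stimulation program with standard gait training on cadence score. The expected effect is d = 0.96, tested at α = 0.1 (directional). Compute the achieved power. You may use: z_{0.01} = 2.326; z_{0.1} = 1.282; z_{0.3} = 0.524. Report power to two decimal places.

power ≈ 0.88

For two equal groups, power = Φ(d·√(n/2) − z_{α}).
d·√(n/2) = 0.96 × √(13/2) = 0.96 × 2.550 = 2.448.
z_β = 2.448 − 1.282 = 1.166.
Power = Φ(1.166) = 0.878.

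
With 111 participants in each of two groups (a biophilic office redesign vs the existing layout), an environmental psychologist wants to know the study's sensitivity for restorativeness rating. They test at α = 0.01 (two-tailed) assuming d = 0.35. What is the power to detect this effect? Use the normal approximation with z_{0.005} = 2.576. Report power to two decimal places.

For two equal groups, power = Φ(d·√(n/2) − z_{α/2}).
d·√(n/2) = 0.35 × √(111/2) = 0.35 × 7.450 = 2.607.
z_β = 2.607 − 2.576 = 0.031.
Power = Φ(0.031) = 0.513.

power ≈ 0.51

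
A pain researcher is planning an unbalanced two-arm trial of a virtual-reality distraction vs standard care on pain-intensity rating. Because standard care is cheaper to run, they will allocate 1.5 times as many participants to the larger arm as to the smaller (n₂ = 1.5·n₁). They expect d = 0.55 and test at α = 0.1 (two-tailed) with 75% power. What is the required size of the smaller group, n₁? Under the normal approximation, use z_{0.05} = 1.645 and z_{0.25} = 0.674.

n₁ = 30

With allocation ratio k = n₂/n₁ = 1.5, Var(x̄₁−x̄₂) = σ²(1/n₁ + 1/(k·n₁)) = σ²·(k+1)/(k·n₁).
So n₁ = (1 + 1/k)·((z_{α/2} + z_β)/d)² = 1.667 × (2.319/0.55)².
n₁ = 1.667 × 17.78 = 29.6.
Round up: n₁ = 30, giving n₂ = 1.5 × 30 = 45.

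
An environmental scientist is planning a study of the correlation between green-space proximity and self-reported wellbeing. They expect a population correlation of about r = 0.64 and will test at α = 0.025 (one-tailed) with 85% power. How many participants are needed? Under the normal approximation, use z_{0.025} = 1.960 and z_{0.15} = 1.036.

n = 19

Fisher's z: C = ½·ln((1+r)/(1−r)) = ½·ln(4.5556) = 0.7582.
n = ((z_{α} + z_β)/C)² + 3.
(1.960 + 1.036) / 0.7582 = 2.996 / 0.7582 = 3.951.
n = 3.951² + 3 = 15.61 + 3 = 18.6.
Round up.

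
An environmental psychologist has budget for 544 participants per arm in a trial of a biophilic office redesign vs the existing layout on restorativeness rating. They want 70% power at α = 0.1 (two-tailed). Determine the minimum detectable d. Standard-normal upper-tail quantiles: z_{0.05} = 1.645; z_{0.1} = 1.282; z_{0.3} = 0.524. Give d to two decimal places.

d_min ≈ 0.13

For two independent groups of n = 544 each: d_min = (z_{α/2} + z_β)·√(2/n).
z-sum = 1.645 + 0.524 = 2.169.
d_min = 2.169 × √(2/544) = 2.169 × 0.0606 = 0.132.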